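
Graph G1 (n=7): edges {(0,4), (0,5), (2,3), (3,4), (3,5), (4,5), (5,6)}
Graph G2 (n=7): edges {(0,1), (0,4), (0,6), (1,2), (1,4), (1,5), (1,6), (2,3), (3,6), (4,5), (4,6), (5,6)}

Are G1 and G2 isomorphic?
No, not isomorphic

The graphs are NOT isomorphic.

Degrees in G1: deg(0)=2, deg(1)=0, deg(2)=1, deg(3)=3, deg(4)=3, deg(5)=4, deg(6)=1.
Sorted degree sequence of G1: [4, 3, 3, 2, 1, 1, 0].
Degrees in G2: deg(0)=3, deg(1)=5, deg(2)=2, deg(3)=2, deg(4)=4, deg(5)=3, deg(6)=5.
Sorted degree sequence of G2: [5, 5, 4, 3, 3, 2, 2].
The (sorted) degree sequence is an isomorphism invariant, so since G1 and G2 have different degree sequences they cannot be isomorphic.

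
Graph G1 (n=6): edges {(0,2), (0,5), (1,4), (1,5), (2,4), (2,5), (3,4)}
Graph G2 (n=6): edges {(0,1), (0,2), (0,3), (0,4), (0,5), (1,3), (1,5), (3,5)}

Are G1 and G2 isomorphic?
No, not isomorphic

The graphs are NOT isomorphic.

Counting triangles (3-cliques): G1 has 1, G2 has 4.
Triangle count is an isomorphism invariant, so differing triangle counts rule out isomorphism.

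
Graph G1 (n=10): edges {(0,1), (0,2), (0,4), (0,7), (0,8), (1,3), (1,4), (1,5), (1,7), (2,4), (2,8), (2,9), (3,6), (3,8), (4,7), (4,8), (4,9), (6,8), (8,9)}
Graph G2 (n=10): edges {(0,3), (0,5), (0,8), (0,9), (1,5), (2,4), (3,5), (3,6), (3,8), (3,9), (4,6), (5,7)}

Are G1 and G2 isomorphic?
No, not isomorphic

The graphs are NOT isomorphic.

Counting triangles (3-cliques): G1 has 12, G2 has 3.
Triangle count is an isomorphism invariant, so differing triangle counts rule out isomorphism.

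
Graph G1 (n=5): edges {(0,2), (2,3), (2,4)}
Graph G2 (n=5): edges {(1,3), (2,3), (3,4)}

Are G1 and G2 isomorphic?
Yes, isomorphic

The graphs are isomorphic.
One valid mapping φ: V(G1) → V(G2): 0→4, 1→0, 2→3, 3→1, 4→2

Verify φ preserves adjacency — for each edge of G1, its image is an edge of G2:
  (0,2) → (φ(0),φ(2)) = (3,4) ∈ E(G2) ✓
  (2,3) → (φ(2),φ(3)) = (1,3) ∈ E(G2) ✓
  (2,4) → (φ(2),φ(4)) = (2,3) ∈ E(G2) ✓
All 3 edges of G1 map to edges of G2, and |E(G1)| = |E(G2)| = 3, so φ is a bijection on edges as well as vertices. Hence G1 ≅ G2.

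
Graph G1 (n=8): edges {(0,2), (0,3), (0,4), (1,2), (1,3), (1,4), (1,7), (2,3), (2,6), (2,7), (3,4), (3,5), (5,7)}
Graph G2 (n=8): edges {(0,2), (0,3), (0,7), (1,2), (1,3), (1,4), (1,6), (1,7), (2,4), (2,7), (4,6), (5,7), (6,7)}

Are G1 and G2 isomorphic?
Yes, isomorphic

The graphs are isomorphic.
One valid mapping φ: V(G1) → V(G2): 0→6, 1→2, 2→7, 3→1, 4→4, 5→3, 6→5, 7→0

Verify φ preserves adjacency — for each edge of G1, its image is an edge of G2:
  (0,2) → (φ(0),φ(2)) = (6,7) ∈ E(G2) ✓
  (0,3) → (φ(0),φ(3)) = (1,6) ∈ E(G2) ✓
  (0,4) → (φ(0),φ(4)) = (4,6) ∈ E(G2) ✓
  (1,2) → (φ(1),φ(2)) = (2,7) ∈ E(G2) ✓
  (1,3) → (φ(1),φ(3)) = (1,2) ∈ E(G2) ✓
  (1,4) → (φ(1),φ(4)) = (2,4) ∈ E(G2) ✓
  (1,7) → (φ(1),φ(7)) = (0,2) ∈ E(G2) ✓
  (2,3) → (φ(2),φ(3)) = (1,7) ∈ E(G2) ✓
  (2,6) → (φ(2),φ(6)) = (5,7) ∈ E(G2) ✓
  (2,7) → (φ(2),φ(7)) = (0,7) ∈ E(G2) ✓
  (3,4) → (φ(3),φ(4)) = (1,4) ∈ E(G2) ✓
  (3,5) → (φ(3),φ(5)) = (1,3) ∈ E(G2) ✓
  (5,7) → (φ(5),φ(7)) = (0,3) ∈ E(G2) ✓
All 13 edges of G1 map to edges of G2, and |E(G1)| = |E(G2)| = 13, so φ is a bijection on edges as well as vertices. Hence G1 ≅ G2.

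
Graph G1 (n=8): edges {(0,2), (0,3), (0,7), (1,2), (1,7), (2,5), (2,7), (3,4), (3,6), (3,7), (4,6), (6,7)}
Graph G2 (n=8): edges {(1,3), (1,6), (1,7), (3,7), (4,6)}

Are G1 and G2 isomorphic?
No, not isomorphic

The graphs are NOT isomorphic.

Connected components of G1: 1 component(s) with vertex sets [[0, 1, 2, 3, 4, 5, 6, 7]], sizes [8].
Connected components of G2: 4 component(s) with vertex sets [[0], [2], [5], [1, 3, 4, 6, 7]], sizes [1, 1, 1, 5].
The number of connected components (and the multiset of component sizes) is an isomorphism invariant — an isomorphism maps each component of G1 bijectively onto a component of G2. Since G1 has 1 component(s) and G2 has 4, they cannot be isomorphic.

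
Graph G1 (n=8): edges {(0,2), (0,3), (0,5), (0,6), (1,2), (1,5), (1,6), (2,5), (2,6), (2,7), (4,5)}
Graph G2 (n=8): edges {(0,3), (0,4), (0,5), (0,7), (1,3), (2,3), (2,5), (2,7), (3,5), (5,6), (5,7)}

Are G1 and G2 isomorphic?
Yes, isomorphic

The graphs are isomorphic.
One valid mapping φ: V(G1) → V(G2): 0→3, 1→7, 2→5, 3→1, 4→4, 5→0, 6→2, 7→6

Verify φ preserves adjacency — for each edge of G1, its image is an edge of G2:
  (0,2) → (φ(0),φ(2)) = (3,5) ∈ E(G2) ✓
  (0,3) → (φ(0),φ(3)) = (1,3) ∈ E(G2) ✓
  (0,5) → (φ(0),φ(5)) = (0,3) ∈ E(G2) ✓
  (0,6) → (φ(0),φ(6)) = (2,3) ∈ E(G2) ✓
  (1,2) → (φ(1),φ(2)) = (5,7) ∈ E(G2) ✓
  (1,5) → (φ(1),φ(5)) = (0,7) ∈ E(G2) ✓
  (1,6) → (φ(1),φ(6)) = (2,7) ∈ E(G2) ✓
  (2,5) → (φ(2),φ(5)) = (0,5) ∈ E(G2) ✓
  (2,6) → (φ(2),φ(6)) = (2,5) ∈ E(G2) ✓
  (2,7) → (φ(2),φ(7)) = (5,6) ∈ E(G2) ✓
  (4,5) → (φ(4),φ(5)) = (0,4) ∈ E(G2) ✓
All 11 edges of G1 map to edges of G2, and |E(G1)| = |E(G2)| = 11, so φ is a bijection on edges as well as vertices. Hence G1 ≅ G2.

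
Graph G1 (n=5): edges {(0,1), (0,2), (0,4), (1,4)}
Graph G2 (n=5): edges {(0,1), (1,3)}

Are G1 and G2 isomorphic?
No, not isomorphic

The graphs are NOT isomorphic.

Degrees in G1: deg(0)=3, deg(1)=2, deg(2)=1, deg(3)=0, deg(4)=2.
Sorted degree sequence of G1: [3, 2, 2, 1, 0].
Degrees in G2: deg(0)=1, deg(1)=2, deg(2)=0, deg(3)=1, deg(4)=0.
Sorted degree sequence of G2: [2, 1, 1, 0, 0].
The (sorted) degree sequence is an isomorphism invariant, so since G1 and G2 have different degree sequences they cannot be isomorphic.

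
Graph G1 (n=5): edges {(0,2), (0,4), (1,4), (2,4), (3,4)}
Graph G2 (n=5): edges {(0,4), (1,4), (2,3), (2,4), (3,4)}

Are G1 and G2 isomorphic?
Yes, isomorphic

The graphs are isomorphic.
One valid mapping φ: V(G1) → V(G2): 0→3, 1→1, 2→2, 3→0, 4→4

Verify φ preserves adjacency — for each edge of G1, its image is an edge of G2:
  (0,2) → (φ(0),φ(2)) = (2,3) ∈ E(G2) ✓
  (0,4) → (φ(0),φ(4)) = (3,4) ∈ E(G2) ✓
  (1,4) → (φ(1),φ(4)) = (1,4) ∈ E(G2) ✓
  (2,4) → (φ(2),φ(4)) = (2,4) ∈ E(G2) ✓
  (3,4) → (φ(3),φ(4)) = (0,4) ∈ E(G2) ✓
All 5 edges of G1 map to edges of G2, and |E(G1)| = |E(G2)| = 5, so φ is a bijection on edges as well as vertices. Hence G1 ≅ G2.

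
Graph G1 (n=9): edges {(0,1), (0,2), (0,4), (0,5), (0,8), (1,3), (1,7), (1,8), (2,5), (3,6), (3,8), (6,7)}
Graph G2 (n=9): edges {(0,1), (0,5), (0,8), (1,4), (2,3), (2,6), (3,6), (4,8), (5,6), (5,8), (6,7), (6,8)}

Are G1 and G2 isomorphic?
Yes, isomorphic

The graphs are isomorphic.
One valid mapping φ: V(G1) → V(G2): 0→6, 1→8, 2→3, 3→0, 4→7, 5→2, 6→1, 7→4, 8→5

Verify φ preserves adjacency — for each edge of G1, its image is an edge of G2:
  (0,1) → (φ(0),φ(1)) = (6,8) ∈ E(G2) ✓
  (0,2) → (φ(0),φ(2)) = (3,6) ∈ E(G2) ✓
  (0,4) → (φ(0),φ(4)) = (6,7) ∈ E(G2) ✓
  (0,5) → (φ(0),φ(5)) = (2,6) ∈ E(G2) ✓
  (0,8) → (φ(0),φ(8)) = (5,6) ∈ E(G2) ✓
  (1,3) → (φ(1),φ(3)) = (0,8) ∈ E(G2) ✓
  (1,7) → (φ(1),φ(7)) = (4,8) ∈ E(G2) ✓
  (1,8) → (φ(1),φ(8)) = (5,8) ∈ E(G2) ✓
  (2,5) → (φ(2),φ(5)) = (2,3) ∈ E(G2) ✓
  (3,6) → (φ(3),φ(6)) = (0,1) ∈ E(G2) ✓
  (3,8) → (φ(3),φ(8)) = (0,5) ∈ E(G2) ✓
  (6,7) → (φ(6),φ(7)) = (1,4) ∈ E(G2) ✓
All 12 edges of G1 map to edges of G2, and |E(G1)| = |E(G2)| = 12, so φ is a bijection on edges as well as vertices. Hence G1 ≅ G2.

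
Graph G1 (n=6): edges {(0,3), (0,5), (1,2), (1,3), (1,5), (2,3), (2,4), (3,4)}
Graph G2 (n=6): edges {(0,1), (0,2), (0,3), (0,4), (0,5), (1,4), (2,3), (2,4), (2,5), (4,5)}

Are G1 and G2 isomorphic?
No, not isomorphic

The graphs are NOT isomorphic.

Counting triangles (3-cliques): G1 has 2, G2 has 6.
Triangle count is an isomorphism invariant, so differing triangle counts rule out isomorphism.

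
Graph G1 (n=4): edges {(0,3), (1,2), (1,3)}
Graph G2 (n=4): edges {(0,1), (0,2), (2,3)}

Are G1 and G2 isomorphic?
Yes, isomorphic

The graphs are isomorphic.
One valid mapping φ: V(G1) → V(G2): 0→3, 1→0, 2→1, 3→2

Verify φ preserves adjacency — for each edge of G1, its image is an edge of G2:
  (0,3) → (φ(0),φ(3)) = (2,3) ∈ E(G2) ✓
  (1,2) → (φ(1),φ(2)) = (0,1) ∈ E(G2) ✓
  (1,3) → (φ(1),φ(3)) = (0,2) ∈ E(G2) ✓
All 3 edges of G1 map to edges of G2, and |E(G1)| = |E(G2)| = 3, so φ is a bijection on edges as well as vertices. Hence G1 ≅ G2.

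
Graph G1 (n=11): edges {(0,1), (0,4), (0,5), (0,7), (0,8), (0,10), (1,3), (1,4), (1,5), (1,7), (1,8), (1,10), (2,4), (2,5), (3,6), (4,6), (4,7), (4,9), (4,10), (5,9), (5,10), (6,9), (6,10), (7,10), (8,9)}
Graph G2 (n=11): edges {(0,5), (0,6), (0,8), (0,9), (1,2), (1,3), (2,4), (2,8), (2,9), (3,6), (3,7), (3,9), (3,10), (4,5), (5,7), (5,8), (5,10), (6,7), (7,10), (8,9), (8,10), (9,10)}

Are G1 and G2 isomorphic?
No, not isomorphic

The graphs are NOT isomorphic.

Counting triangles (3-cliques): G1 has 16, G2 has 9.
Triangle count is an isomorphism invariant, so differing triangle counts rule out isomorphism.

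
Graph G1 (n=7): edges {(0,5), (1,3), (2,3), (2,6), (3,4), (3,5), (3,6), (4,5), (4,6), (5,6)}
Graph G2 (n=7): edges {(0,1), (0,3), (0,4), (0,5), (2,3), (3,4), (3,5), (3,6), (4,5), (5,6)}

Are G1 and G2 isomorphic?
Yes, isomorphic

The graphs are isomorphic.
One valid mapping φ: V(G1) → V(G2): 0→1, 1→2, 2→6, 3→3, 4→4, 5→0, 6→5

Verify φ preserves adjacency — for each edge of G1, its image is an edge of G2:
  (0,5) → (φ(0),φ(5)) = (0,1) ∈ E(G2) ✓
  (1,3) → (φ(1),φ(3)) = (2,3) ∈ E(G2) ✓
  (2,3) → (φ(2),φ(3)) = (3,6) ∈ E(G2) ✓
  (2,6) → (φ(2),φ(6)) = (5,6) ∈ E(G2) ✓
  (3,4) → (φ(3),φ(4)) = (3,4) ∈ E(G2) ✓
  (3,5) → (φ(3),φ(5)) = (0,3) ∈ E(G2) ✓
  (3,6) → (φ(3),φ(6)) = (3,5) ∈ E(G2) ✓
  (4,5) → (φ(4),φ(5)) = (0,4) ∈ E(G2) ✓
  (4,6) → (φ(4),φ(6)) = (4,5) ∈ E(G2) ✓
  (5,6) → (φ(5),φ(6)) = (0,5) ∈ E(G2) ✓
All 10 edges of G1 map to edges of G2, and |E(G1)| = |E(G2)| = 10, so φ is a bijection on edges as well as vertices. Hence G1 ≅ G2.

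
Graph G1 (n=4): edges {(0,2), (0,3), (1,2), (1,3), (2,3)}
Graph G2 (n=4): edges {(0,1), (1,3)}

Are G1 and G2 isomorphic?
No, not isomorphic

The graphs are NOT isomorphic.

Connected components of G1: 1 component(s) with vertex sets [[0, 1, 2, 3]], sizes [4].
Connected components of G2: 2 component(s) with vertex sets [[2], [0, 1, 3]], sizes [1, 3].
The number of connected components (and the multiset of component sizes) is an isomorphism invariant — an isomorphism maps each component of G1 bijectively onto a component of G2. Since G1 has 1 component(s) and G2 has 2, they cannot be isomorphic.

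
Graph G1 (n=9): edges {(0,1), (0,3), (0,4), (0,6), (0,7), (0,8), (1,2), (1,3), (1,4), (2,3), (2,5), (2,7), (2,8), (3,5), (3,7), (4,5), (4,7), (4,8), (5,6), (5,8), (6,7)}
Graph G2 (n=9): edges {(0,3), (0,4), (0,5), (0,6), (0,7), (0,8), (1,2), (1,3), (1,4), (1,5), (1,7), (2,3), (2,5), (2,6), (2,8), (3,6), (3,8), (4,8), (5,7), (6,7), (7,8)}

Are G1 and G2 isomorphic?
Yes, isomorphic

The graphs are isomorphic.
One valid mapping φ: V(G1) → V(G2): 0→0, 1→6, 2→2, 3→3, 4→7, 5→1, 6→4, 7→8, 8→5

Verify φ preserves adjacency — for each edge of G1, its image is an edge of G2:
  (0,1) → (φ(0),φ(1)) = (0,6) ∈ E(G2) ✓
  (0,3) → (φ(0),φ(3)) = (0,3) ∈ E(G2) ✓
  (0,4) → (φ(0),φ(4)) = (0,7) ∈ E(G2) ✓
  (0,6) → (φ(0),φ(6)) = (0,4) ∈ E(G2) ✓
  (0,7) → (φ(0),φ(7)) = (0,8) ∈ E(G2) ✓
  (0,8) → (φ(0),φ(8)) = (0,5) ∈ E(G2) ✓
  (1,2) → (φ(1),φ(2)) = (2,6) ∈ E(G2) ✓
  (1,3) → (φ(1),φ(3)) = (3,6) ∈ E(G2) ✓
  (1,4) → (φ(1),φ(4)) = (6,7) ∈ E(G2) ✓
  (2,3) → (φ(2),φ(3)) = (2,3) ∈ E(G2) ✓
  (2,5) → (φ(2),φ(5)) = (1,2) ∈ E(G2) ✓
  (2,7) → (φ(2),φ(7)) = (2,8) ∈ E(G2) ✓
  (2,8) → (φ(2),φ(8)) = (2,5) ∈ E(G2) ✓
  (3,5) → (φ(3),φ(5)) = (1,3) ∈ E(G2) ✓
  (3,7) → (φ(3),φ(7)) = (3,8) ∈ E(G2) ✓
  (4,5) → (φ(4),φ(5)) = (1,7) ∈ E(G2) ✓
  (4,7) → (φ(4),φ(7)) = (7,8) ∈ E(G2) ✓
  (4,8) → (φ(4),φ(8)) = (5,7) ∈ E(G2) ✓
  (5,6) → (φ(5),φ(6)) = (1,4) ∈ E(G2) ✓
  (5,8) → (φ(5),φ(8)) = (1,5) ∈ E(G2) ✓
  (6,7) → (φ(6),φ(7)) = (4,8) ∈ E(G2) ✓
All 21 edges of G1 map to edges of G2, and |E(G1)| = |E(G2)| = 21, so φ is a bijection on edges as well as vertices. Hence G1 ≅ G2.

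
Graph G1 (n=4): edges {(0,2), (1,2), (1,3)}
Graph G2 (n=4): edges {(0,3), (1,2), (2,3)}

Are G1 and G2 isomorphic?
Yes, isomorphic

The graphs are isomorphic.
One valid mapping φ: V(G1) → V(G2): 0→1, 1→3, 2→2, 3→0

Verify φ preserves adjacency — for each edge of G1, its image is an edge of G2:
  (0,2) → (φ(0),φ(2)) = (1,2) ∈ E(G2) ✓
  (1,2) → (φ(1),φ(2)) = (2,3) ∈ E(G2) ✓
  (1,3) → (φ(1),φ(3)) = (0,3) ∈ E(G2) ✓
All 3 edges of G1 map to edges of G2, and |E(G1)| = |E(G2)| = 3, so φ is a bijection on edges as well as vertices. Hence G1 ≅ G2.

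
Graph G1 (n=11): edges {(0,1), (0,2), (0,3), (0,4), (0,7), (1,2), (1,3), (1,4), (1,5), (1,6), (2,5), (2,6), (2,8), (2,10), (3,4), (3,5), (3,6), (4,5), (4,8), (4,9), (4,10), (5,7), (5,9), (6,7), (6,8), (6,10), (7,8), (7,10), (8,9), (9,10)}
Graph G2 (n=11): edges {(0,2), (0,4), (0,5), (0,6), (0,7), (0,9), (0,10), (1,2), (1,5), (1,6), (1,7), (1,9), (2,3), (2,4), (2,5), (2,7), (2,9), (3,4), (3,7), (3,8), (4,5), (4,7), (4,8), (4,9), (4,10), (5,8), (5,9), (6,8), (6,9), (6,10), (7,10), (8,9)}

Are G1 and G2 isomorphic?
No, not isomorphic

The graphs are NOT isomorphic.

Counting triangles (3-cliques): G1 has 18, G2 has 31.
Triangle count is an isomorphism invariant, so differing triangle counts rule out isomorphism.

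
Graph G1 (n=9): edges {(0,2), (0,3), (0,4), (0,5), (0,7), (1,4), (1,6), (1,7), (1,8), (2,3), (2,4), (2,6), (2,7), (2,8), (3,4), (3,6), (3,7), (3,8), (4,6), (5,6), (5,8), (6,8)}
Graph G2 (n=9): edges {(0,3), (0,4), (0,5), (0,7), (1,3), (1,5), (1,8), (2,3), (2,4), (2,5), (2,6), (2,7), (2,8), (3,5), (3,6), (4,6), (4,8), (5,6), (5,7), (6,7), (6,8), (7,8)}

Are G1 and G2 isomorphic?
Yes, isomorphic

The graphs are isomorphic.
One valid mapping φ: V(G1) → V(G2): 0→8, 1→0, 2→2, 3→6, 4→7, 5→1, 6→5, 7→4, 8→3

Verify φ preserves adjacency — for each edge of G1, its image is an edge of G2:
  (0,2) → (φ(0),φ(2)) = (2,8) ∈ E(G2) ✓
  (0,3) → (φ(0),φ(3)) = (6,8) ∈ E(G2) ✓
  (0,4) → (φ(0),φ(4)) = (7,8) ∈ E(G2) ✓
  (0,5) → (φ(0),φ(5)) = (1,8) ∈ E(G2) ✓
  (0,7) → (φ(0),φ(7)) = (4,8) ∈ E(G2) ✓
  (1,4) → (φ(1),φ(4)) = (0,7) ∈ E(G2) ✓
  (1,6) → (φ(1),φ(6)) = (0,5) ∈ E(G2) ✓
  (1,7) → (φ(1),φ(7)) = (0,4) ∈ E(G2) ✓
  (1,8) → (φ(1),φ(8)) = (0,3) ∈ E(G2) ✓
  (2,3) → (φ(2),φ(3)) = (2,6) ∈ E(G2) ✓
  (2,4) → (φ(2),φ(4)) = (2,7) ∈ E(G2) ✓
  (2,6) → (φ(2),φ(6)) = (2,5) ∈ E(G2) ✓
  (2,7) → (φ(2),φ(7)) = (2,4) ∈ E(G2) ✓
  (2,8) → (φ(2),φ(8)) = (2,3) ∈ E(G2) ✓
  (3,4) → (φ(3),φ(4)) = (6,7) ∈ E(G2) ✓
  (3,6) → (φ(3),φ(6)) = (5,6) ∈ E(G2) ✓
  (3,7) → (φ(3),φ(7)) = (4,6) ∈ E(G2) ✓
  (3,8) → (φ(3),φ(8)) = (3,6) ∈ E(G2) ✓
  (4,6) → (φ(4),φ(6)) = (5,7) ∈ E(G2) ✓
  (5,6) → (φ(5),φ(6)) = (1,5) ∈ E(G2) ✓
  (5,8) → (φ(5),φ(8)) = (1,3) ∈ E(G2) ✓
  (6,8) → (φ(6),φ(8)) = (3,5) ∈ E(G2) ✓
All 22 edges of G1 map to edges of G2, and |E(G1)| = |E(G2)| = 22, so φ is a bijection on edges as well as vertices. Hence G1 ≅ G2.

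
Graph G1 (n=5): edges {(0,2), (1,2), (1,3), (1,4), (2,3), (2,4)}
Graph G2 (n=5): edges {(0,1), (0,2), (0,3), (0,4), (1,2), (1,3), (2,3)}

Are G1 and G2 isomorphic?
No, not isomorphic

The graphs are NOT isomorphic.

Counting triangles (3-cliques): G1 has 2, G2 has 4.
Triangle count is an isomorphism invariant, so differing triangle counts rule out isomorphism.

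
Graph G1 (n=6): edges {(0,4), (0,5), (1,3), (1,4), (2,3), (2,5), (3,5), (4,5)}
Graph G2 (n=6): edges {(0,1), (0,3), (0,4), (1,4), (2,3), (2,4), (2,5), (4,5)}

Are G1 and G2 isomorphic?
Yes, isomorphic

The graphs are isomorphic.
One valid mapping φ: V(G1) → V(G2): 0→1, 1→3, 2→5, 3→2, 4→0, 5→4

Verify φ preserves adjacency — for each edge of G1, its image is an edge of G2:
  (0,4) → (φ(0),φ(4)) = (0,1) ∈ E(G2) ✓
  (0,5) → (φ(0),φ(5)) = (1,4) ∈ E(G2) ✓
  (1,3) → (φ(1),φ(3)) = (2,3) ∈ E(G2) ✓
  (1,4) → (φ(1),φ(4)) = (0,3) ∈ E(G2) ✓
  (2,3) → (φ(2),φ(3)) = (2,5) ∈ E(G2) ✓
  (2,5) → (φ(2),φ(5)) = (4,5) ∈ E(G2) ✓
  (3,5) → (φ(3),φ(5)) = (2,4) ∈ E(G2) ✓
  (4,5) → (φ(4),φ(5)) = (0,4) ∈ E(G2) ✓
All 8 edges of G1 map to edges of G2, and |E(G1)| = |E(G2)| = 8, so φ is a bijection on edges as well as vertices. Hence G1 ≅ G2.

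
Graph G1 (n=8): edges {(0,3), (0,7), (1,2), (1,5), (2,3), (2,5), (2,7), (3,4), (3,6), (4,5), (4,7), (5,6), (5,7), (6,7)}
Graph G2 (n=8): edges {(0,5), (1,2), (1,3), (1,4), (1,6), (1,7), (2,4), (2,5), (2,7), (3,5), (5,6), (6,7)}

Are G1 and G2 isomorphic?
No, not isomorphic

The graphs are NOT isomorphic.

Counting triangles (3-cliques): G1 has 4, G2 has 3.
Triangle count is an isomorphism invariant, so differing triangle counts rule out isomorphism.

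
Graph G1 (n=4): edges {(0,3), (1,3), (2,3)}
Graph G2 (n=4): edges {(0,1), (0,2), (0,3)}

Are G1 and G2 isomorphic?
Yes, isomorphic

The graphs are isomorphic.
One valid mapping φ: V(G1) → V(G2): 0→1, 1→2, 2→3, 3→0

Verify φ preserves adjacency — for each edge of G1, its image is an edge of G2:
  (0,3) → (φ(0),φ(3)) = (0,1) ∈ E(G2) ✓
  (1,3) → (φ(1),φ(3)) = (0,2) ∈ E(G2) ✓
  (2,3) → (φ(2),φ(3)) = (0,3) ∈ E(G2) ✓
All 3 edges of G1 map to edges of G2, and |E(G1)| = |E(G2)| = 3, so φ is a bijection on edges as well as vertices. Hence G1 ≅ G2.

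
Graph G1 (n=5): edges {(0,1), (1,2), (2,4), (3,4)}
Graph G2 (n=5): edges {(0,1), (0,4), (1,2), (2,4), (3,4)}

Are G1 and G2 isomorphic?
No, not isomorphic

The graphs are NOT isomorphic.

Counting edges: G1 has 4 edge(s); G2 has 5 edge(s).
Edge count is an isomorphism invariant (a bijection on vertices induces a bijection on edges), so differing edge counts rule out isomorphism.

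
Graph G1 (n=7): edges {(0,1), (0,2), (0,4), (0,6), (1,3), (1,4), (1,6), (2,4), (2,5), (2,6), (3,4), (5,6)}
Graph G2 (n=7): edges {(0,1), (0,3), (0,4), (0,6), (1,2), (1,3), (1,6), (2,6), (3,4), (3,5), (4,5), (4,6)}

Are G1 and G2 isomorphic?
Yes, isomorphic

The graphs are isomorphic.
One valid mapping φ: V(G1) → V(G2): 0→0, 1→4, 2→1, 3→5, 4→3, 5→2, 6→6

Verify φ preserves adjacency — for each edge of G1, its image is an edge of G2:
  (0,1) → (φ(0),φ(1)) = (0,4) ∈ E(G2) ✓
  (0,2) → (φ(0),φ(2)) = (0,1) ∈ E(G2) ✓
  (0,4) → (φ(0),φ(4)) = (0,3) ∈ E(G2) ✓
  (0,6) → (φ(0),φ(6)) = (0,6) ∈ E(G2) ✓
  (1,3) → (φ(1),φ(3)) = (4,5) ∈ E(G2) ✓
  (1,4) → (φ(1),φ(4)) = (3,4) ∈ E(G2) ✓
  (1,6) → (φ(1),φ(6)) = (4,6) ∈ E(G2) ✓
  (2,4) → (φ(2),φ(4)) = (1,3) ∈ E(G2) ✓
  (2,5) → (φ(2),φ(5)) = (1,2) ∈ E(G2) ✓
  (2,6) → (φ(2),φ(6)) = (1,6) ∈ E(G2) ✓
  (3,4) → (φ(3),φ(4)) = (3,5) ∈ E(G2) ✓
  (5,6) → (φ(5),φ(6)) = (2,6) ∈ E(G2) ✓
All 12 edges of G1 map to edges of G2, and |E(G1)| = |E(G2)| = 12, so φ is a bijection on edges as well as vertices. Hence G1 ≅ G2.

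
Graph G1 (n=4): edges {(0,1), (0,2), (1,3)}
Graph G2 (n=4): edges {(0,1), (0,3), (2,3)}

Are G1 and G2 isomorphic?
Yes, isomorphic

The graphs are isomorphic.
One valid mapping φ: V(G1) → V(G2): 0→0, 1→3, 2→1, 3→2

Verify φ preserves adjacency — for each edge of G1, its image is an edge of G2:
  (0,1) → (φ(0),φ(1)) = (0,3) ∈ E(G2) ✓
  (0,2) → (φ(0),φ(2)) = (0,1) ∈ E(G2) ✓
  (1,3) → (φ(1),φ(3)) = (2,3) ∈ E(G2) ✓
All 3 edges of G1 map to edges of G2, and |E(G1)| = |E(G2)| = 3, so φ is a bijection on edges as well as vertices. Hence G1 ≅ G2.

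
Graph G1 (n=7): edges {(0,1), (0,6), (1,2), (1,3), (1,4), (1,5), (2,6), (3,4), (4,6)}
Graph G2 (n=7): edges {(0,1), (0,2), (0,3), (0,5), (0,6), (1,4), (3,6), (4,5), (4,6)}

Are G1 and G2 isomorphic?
Yes, isomorphic

The graphs are isomorphic.
One valid mapping φ: V(G1) → V(G2): 0→1, 1→0, 2→5, 3→3, 4→6, 5→2, 6→4

Verify φ preserves adjacency — for each edge of G1, its image is an edge of G2:
  (0,1) → (φ(0),φ(1)) = (0,1) ∈ E(G2) ✓
  (0,6) → (φ(0),φ(6)) = (1,4) ∈ E(G2) ✓
  (1,2) → (φ(1),φ(2)) = (0,5) ∈ E(G2) ✓
  (1,3) → (φ(1),φ(3)) = (0,3) ∈ E(G2) ✓
  (1,4) → (φ(1),φ(4)) = (0,6) ∈ E(G2) ✓
  (1,5) → (φ(1),φ(5)) = (0,2) ∈ E(G2) ✓
  (2,6) → (φ(2),φ(6)) = (4,5) ∈ E(G2) ✓
  (3,4) → (φ(3),φ(4)) = (3,6) ∈ E(G2) ✓
  (4,6) → (φ(4),φ(6)) = (4,6) ∈ E(G2) ✓
All 9 edges of G1 map to edges of G2, and |E(G1)| = |E(G2)| = 9, so φ is a bijection on edges as well as vertices. Hence G1 ≅ G2.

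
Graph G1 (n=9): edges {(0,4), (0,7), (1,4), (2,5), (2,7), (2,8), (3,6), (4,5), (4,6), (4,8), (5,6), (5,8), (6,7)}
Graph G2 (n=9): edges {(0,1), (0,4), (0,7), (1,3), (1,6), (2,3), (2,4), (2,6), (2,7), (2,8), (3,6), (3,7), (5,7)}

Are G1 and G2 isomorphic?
Yes, isomorphic

The graphs are isomorphic.
One valid mapping φ: V(G1) → V(G2): 0→4, 1→8, 2→1, 3→5, 4→2, 5→3, 6→7, 7→0, 8→6

Verify φ preserves adjacency — for each edge of G1, its image is an edge of G2:
  (0,4) → (φ(0),φ(4)) = (2,4) ∈ E(G2) ✓
  (0,7) → (φ(0),φ(7)) = (0,4) ∈ E(G2) ✓
  (1,4) → (φ(1),φ(4)) = (2,8) ∈ E(G2) ✓
  (2,5) → (φ(2),φ(5)) = (1,3) ∈ E(G2) ✓
  (2,7) → (φ(2),φ(7)) = (0,1) ∈ E(G2) ✓
  (2,8) → (φ(2),φ(8)) = (1,6) ∈ E(G2) ✓
  (3,6) → (φ(3),φ(6)) = (5,7) ∈ E(G2) ✓
  (4,5) → (φ(4),φ(5)) = (2,3) ∈ E(G2) ✓
  (4,6) → (φ(4),φ(6)) = (2,7) ∈ E(G2) ✓
  (4,8) → (φ(4),φ(8)) = (2,6) ∈ E(G2) ✓
  (5,6) → (φ(5),φ(6)) = (3,7) ∈ E(G2) ✓
  (5,8) → (φ(5),φ(8)) = (3,6) ∈ E(G2) ✓
  (6,7) → (φ(6),φ(7)) = (0,7) ∈ E(G2) ✓
All 13 edges of G1 map to edges of G2, and |E(G1)| = |E(G2)| = 13, so φ is a bijection on edges as well as vertices. Hence G1 ≅ G2.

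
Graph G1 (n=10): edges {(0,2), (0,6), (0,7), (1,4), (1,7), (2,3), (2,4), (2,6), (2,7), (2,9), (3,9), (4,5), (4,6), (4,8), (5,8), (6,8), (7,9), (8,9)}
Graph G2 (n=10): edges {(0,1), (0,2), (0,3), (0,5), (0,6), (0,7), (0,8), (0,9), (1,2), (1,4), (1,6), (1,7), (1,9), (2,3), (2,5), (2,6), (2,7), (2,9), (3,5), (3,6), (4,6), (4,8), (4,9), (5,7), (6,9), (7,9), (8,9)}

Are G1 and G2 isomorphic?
No, not isomorphic

The graphs are NOT isomorphic.

Degrees in G1: deg(0)=3, deg(1)=2, deg(2)=6, deg(3)=2, deg(4)=5, deg(5)=2, deg(6)=4, deg(7)=4, deg(8)=4, deg(9)=4.
Sorted degree sequence of G1: [6, 5, 4, 4, 4, 4, 3, 2, 2, 2].
Degrees in G2: deg(0)=8, deg(1)=6, deg(2)=7, deg(3)=4, deg(4)=4, deg(5)=4, deg(6)=6, deg(7)=5, deg(8)=3, deg(9)=7.
Sorted degree sequence of G2: [8, 7, 7, 6, 6, 5, 4, 4, 4, 3].
The (sorted) degree sequence is an isomorphism invariant, so since G1 and G2 have different degree sequences they cannot be isomorphic.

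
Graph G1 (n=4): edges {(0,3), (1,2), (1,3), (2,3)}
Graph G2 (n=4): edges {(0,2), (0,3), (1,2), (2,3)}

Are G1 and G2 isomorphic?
Yes, isomorphic

The graphs are isomorphic.
One valid mapping φ: V(G1) → V(G2): 0→1, 1→0, 2→3, 3→2

Verify φ preserves adjacency — for each edge of G1, its image is an edge of G2:
  (0,3) → (φ(0),φ(3)) = (1,2) ∈ E(G2) ✓
  (1,2) → (φ(1),φ(2)) = (0,3) ∈ E(G2) ✓
  (1,3) → (φ(1),φ(3)) = (0,2) ∈ E(G2) ✓
  (2,3) → (φ(2),φ(3)) = (2,3) ∈ E(G2) ✓
All 4 edges of G1 map to edges of G2, and |E(G1)| = |E(G2)| = 4, so φ is a bijection on edges as well as vertices. Hence G1 ≅ G2.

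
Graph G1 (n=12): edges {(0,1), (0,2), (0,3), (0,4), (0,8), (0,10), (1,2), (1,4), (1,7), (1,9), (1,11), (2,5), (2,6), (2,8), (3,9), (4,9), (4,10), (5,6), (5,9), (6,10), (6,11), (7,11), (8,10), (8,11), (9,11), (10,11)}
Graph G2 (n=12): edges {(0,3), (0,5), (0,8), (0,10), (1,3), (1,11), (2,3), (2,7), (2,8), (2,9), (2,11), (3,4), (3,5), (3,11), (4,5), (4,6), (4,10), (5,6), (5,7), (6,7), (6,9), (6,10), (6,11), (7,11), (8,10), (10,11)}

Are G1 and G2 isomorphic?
Yes, isomorphic

The graphs are isomorphic.
One valid mapping φ: V(G1) → V(G2): 0→6, 1→11, 2→10, 3→9, 4→7, 5→8, 6→0, 7→1, 8→4, 9→2, 10→5, 11→3

Verify φ preserves adjacency — for each edge of G1, its image is an edge of G2:
  (0,1) → (φ(0),φ(1)) = (6,11) ∈ E(G2) ✓
  (0,2) → (φ(0),φ(2)) = (6,10) ∈ E(G2) ✓
  (0,3) → (φ(0),φ(3)) = (6,9) ∈ E(G2) ✓
  (0,4) → (φ(0),φ(4)) = (6,7) ∈ E(G2) ✓
  (0,8) → (φ(0),φ(8)) = (4,6) ∈ E(G2) ✓
  (0,10) → (φ(0),φ(10)) = (5,6) ∈ E(G2) ✓
  (1,2) → (φ(1),φ(2)) = (10,11) ∈ E(G2) ✓
  (1,4) → (φ(1),φ(4)) = (7,11) ∈ E(G2) ✓
  (1,7) → (φ(1),φ(7)) = (1,11) ∈ E(G2) ✓
  (1,9) → (φ(1),φ(9)) = (2,11) ∈ E(G2) ✓
  (1,11) → (φ(1),φ(11)) = (3,11) ∈ E(G2) ✓
  (2,5) → (φ(2),φ(5)) = (8,10) ∈ E(G2) ✓
  (2,6) → (φ(2),φ(6)) = (0,10) ∈ E(G2) ✓
  (2,8) → (φ(2),φ(8)) = (4,10) ∈ E(G2) ✓
  (3,9) → (φ(3),φ(9)) = (2,9) ∈ E(G2) ✓
  (4,9) → (φ(4),φ(9)) = (2,7) ∈ E(G2) ✓
  (4,10) → (φ(4),φ(10)) = (5,7) ∈ E(G2) ✓
  (5,6) → (φ(5),φ(6)) = (0,8) ∈ E(G2) ✓
  (5,9) → (φ(5),φ(9)) = (2,8) ∈ E(G2) ✓
  (6,10) → (φ(6),φ(10)) = (0,5) ∈ E(G2) ✓
  (6,11) → (φ(6),φ(11)) = (0,3) ∈ E(G2) ✓
  (7,11) → (φ(7),φ(11)) = (1,3) ∈ E(G2) ✓
  (8,10) → (φ(8),φ(10)) = (4,5) ∈ E(G2) ✓
  (8,11) → (φ(8),φ(11)) = (3,4) ∈ E(G2) ✓
  (9,11) → (φ(9),φ(11)) = (2,3) ∈ E(G2) ✓
  (10,11) → (φ(10),φ(11)) = (3,5) ∈ E(G2) ✓
All 26 edges of G1 map to edges of G2, and |E(G1)| = |E(G2)| = 26, so φ is a bijection on edges as well as vertices. Hence G1 ≅ G2.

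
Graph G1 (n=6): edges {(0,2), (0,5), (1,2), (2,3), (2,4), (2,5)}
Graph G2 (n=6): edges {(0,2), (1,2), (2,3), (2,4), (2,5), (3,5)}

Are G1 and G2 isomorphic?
Yes, isomorphic

The graphs are isomorphic.
One valid mapping φ: V(G1) → V(G2): 0→3, 1→1, 2→2, 3→0, 4→4, 5→5

Verify φ preserves adjacency — for each edge of G1, its image is an edge of G2:
  (0,2) → (φ(0),φ(2)) = (2,3) ∈ E(G2) ✓
  (0,5) → (φ(0),φ(5)) = (3,5) ∈ E(G2) ✓
  (1,2) → (φ(1),φ(2)) = (1,2) ∈ E(G2) ✓
  (2,3) → (φ(2),φ(3)) = (0,2) ∈ E(G2) ✓
  (2,4) → (φ(2),φ(4)) = (2,4) ∈ E(G2) ✓
  (2,5) → (φ(2),φ(5)) = (2,5) ∈ E(G2) ✓
All 6 edges of G1 map to edges of G2, and |E(G1)| = |E(G2)| = 6, so φ is a bijection on edges as well as vertices. Hence G1 ≅ G2.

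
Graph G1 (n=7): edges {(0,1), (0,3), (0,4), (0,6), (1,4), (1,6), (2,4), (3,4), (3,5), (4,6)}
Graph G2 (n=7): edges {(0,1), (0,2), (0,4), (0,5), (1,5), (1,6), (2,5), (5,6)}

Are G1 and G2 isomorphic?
No, not isomorphic

The graphs are NOT isomorphic.

Counting triangles (3-cliques): G1 has 5, G2 has 3.
Triangle count is an isomorphism invariant, so differing triangle counts rule out isomorphism.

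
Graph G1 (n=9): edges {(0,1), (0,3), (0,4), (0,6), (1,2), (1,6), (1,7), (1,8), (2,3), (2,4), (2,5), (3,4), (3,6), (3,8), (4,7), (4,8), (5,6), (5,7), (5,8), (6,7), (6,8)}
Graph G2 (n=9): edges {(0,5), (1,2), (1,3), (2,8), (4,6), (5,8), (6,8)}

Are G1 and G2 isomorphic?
No, not isomorphic

The graphs are NOT isomorphic.

Connected components of G1: 1 component(s) with vertex sets [[0, 1, 2, 3, 4, 5, 6, 7, 8]], sizes [9].
Connected components of G2: 2 component(s) with vertex sets [[7], [0, 1, 2, 3, 4, 5, 6, 8]], sizes [1, 8].
The number of connected components (and the multiset of component sizes) is an isomorphism invariant — an isomorphism maps each component of G1 bijectively onto a component of G2. Since G1 has 1 component(s) and G2 has 2, they cannot be isomorphic.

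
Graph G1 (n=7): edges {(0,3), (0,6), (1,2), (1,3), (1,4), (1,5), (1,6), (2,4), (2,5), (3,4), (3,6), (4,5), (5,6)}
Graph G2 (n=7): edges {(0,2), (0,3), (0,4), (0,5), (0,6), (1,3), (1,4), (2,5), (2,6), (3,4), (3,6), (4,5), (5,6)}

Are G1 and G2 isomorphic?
Yes, isomorphic

The graphs are isomorphic.
One valid mapping φ: V(G1) → V(G2): 0→1, 1→0, 2→2, 3→3, 4→6, 5→5, 6→4

Verify φ preserves adjacency — for each edge of G1, its image is an edge of G2:
  (0,3) → (φ(0),φ(3)) = (1,3) ∈ E(G2) ✓
  (0,6) → (φ(0),φ(6)) = (1,4) ∈ E(G2) ✓
  (1,2) → (φ(1),φ(2)) = (0,2) ∈ E(G2) ✓
  (1,3) → (φ(1),φ(3)) = (0,3) ∈ E(G2) ✓
  (1,4) → (φ(1),φ(4)) = (0,6) ∈ E(G2) ✓
  (1,5) → (φ(1),φ(5)) = (0,5) ∈ E(G2) ✓
  (1,6) → (φ(1),φ(6)) = (0,4) ∈ E(G2) ✓
  (2,4) → (φ(2),φ(4)) = (2,6) ∈ E(G2) ✓
  (2,5) → (φ(2),φ(5)) = (2,5) ∈ E(G2) ✓
  (3,4) → (φ(3),φ(4)) = (3,6) ∈ E(G2) ✓
  (3,6) → (φ(3),φ(6)) = (3,4) ∈ E(G2) ✓
  (4,5) → (φ(4),φ(5)) = (5,6) ∈ E(G2) ✓
  (5,6) → (φ(5),φ(6)) = (4,5) ∈ E(G2) ✓
All 13 edges of G1 map to edges of G2, and |E(G1)| = |E(G2)| = 13, so φ is a bijection on edges as well as vertices. Hence G1 ≅ G2.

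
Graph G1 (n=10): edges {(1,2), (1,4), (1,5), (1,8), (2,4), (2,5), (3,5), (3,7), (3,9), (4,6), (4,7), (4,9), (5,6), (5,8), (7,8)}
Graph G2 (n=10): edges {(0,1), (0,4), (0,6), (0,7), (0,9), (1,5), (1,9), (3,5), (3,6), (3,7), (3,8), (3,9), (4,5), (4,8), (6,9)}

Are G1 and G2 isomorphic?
Yes, isomorphic

The graphs are isomorphic.
One valid mapping φ: V(G1) → V(G2): 0→2, 1→9, 2→6, 3→4, 4→3, 5→0, 6→7, 7→5, 8→1, 9→8

Verify φ preserves adjacency — for each edge of G1, its image is an edge of G2:
  (1,2) → (φ(1),φ(2)) = (6,9) ∈ E(G2) ✓
  (1,4) → (φ(1),φ(4)) = (3,9) ∈ E(G2) ✓
  (1,5) → (φ(1),φ(5)) = (0,9) ∈ E(G2) ✓
  (1,8) → (φ(1),φ(8)) = (1,9) ∈ E(G2) ✓
  (2,4) → (φ(2),φ(4)) = (3,6) ∈ E(G2) ✓
  (2,5) → (φ(2),φ(5)) = (0,6) ∈ E(G2) ✓
  (3,5) → (φ(3),φ(5)) = (0,4) ∈ E(G2) ✓
  (3,7) → (φ(3),φ(7)) = (4,5) ∈ E(G2) ✓
  (3,9) → (φ(3),φ(9)) = (4,8) ∈ E(G2) ✓
  (4,6) → (φ(4),φ(6)) = (3,7) ∈ E(G2) ✓
  (4,7) → (φ(4),φ(7)) = (3,5) ∈ E(G2) ✓
  (4,9) → (φ(4),φ(9)) = (3,8) ∈ E(G2) ✓
  (5,6) → (φ(5),φ(6)) = (0,7) ∈ E(G2) ✓
  (5,8) → (φ(5),φ(8)) = (0,1) ∈ E(G2) ✓
  (7,8) → (φ(7),φ(8)) = (1,5) ∈ E(G2) ✓
All 15 edges of G1 map to edges of G2, and |E(G1)| = |E(G2)| = 15, so φ is a bijection on edges as well as vertices. Hence G1 ≅ G2.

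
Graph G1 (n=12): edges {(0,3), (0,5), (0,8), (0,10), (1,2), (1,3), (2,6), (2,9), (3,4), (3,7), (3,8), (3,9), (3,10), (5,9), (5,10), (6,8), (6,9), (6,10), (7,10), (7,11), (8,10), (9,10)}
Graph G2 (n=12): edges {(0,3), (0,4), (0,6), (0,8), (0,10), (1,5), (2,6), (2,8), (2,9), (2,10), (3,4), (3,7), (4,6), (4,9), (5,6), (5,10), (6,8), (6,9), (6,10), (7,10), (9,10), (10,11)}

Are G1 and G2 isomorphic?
Yes, isomorphic

The graphs are isomorphic.
One valid mapping φ: V(G1) → V(G2): 0→2, 1→7, 2→3, 3→10, 4→11, 5→8, 6→4, 7→5, 8→9, 9→0, 10→6, 11→1

Verify φ preserves adjacency — for each edge of G1, its image is an edge of G2:
  (0,3) → (φ(0),φ(3)) = (2,10) ∈ E(G2) ✓
  (0,5) → (φ(0),φ(5)) = (2,8) ∈ E(G2) ✓
  (0,8) → (φ(0),φ(8)) = (2,9) ∈ E(G2) ✓
  (0,10) → (φ(0),φ(10)) = (2,6) ∈ E(G2) ✓
  (1,2) → (φ(1),φ(2)) = (3,7) ∈ E(G2) ✓
  (1,3) → (φ(1),φ(3)) = (7,10) ∈ E(G2) ✓
  (2,6) → (φ(2),φ(6)) = (3,4) ∈ E(G2) ✓
  (2,9) → (φ(2),φ(9)) = (0,3) ∈ E(G2) ✓
  (3,4) → (φ(3),φ(4)) = (10,11) ∈ E(G2) ✓
  (3,7) → (φ(3),φ(7)) = (5,10) ∈ E(G2) ✓
  (3,8) → (φ(3),φ(8)) = (9,10) ∈ E(G2) ✓
  (3,9) → (φ(3),φ(9)) = (0,10) ∈ E(G2) ✓
  (3,10) → (φ(3),φ(10)) = (6,10) ∈ E(G2) ✓
  (5,9) → (φ(5),φ(9)) = (0,8) ∈ E(G2) ✓
  (5,10) → (φ(5),φ(10)) = (6,8) ∈ E(G2) ✓
  (6,8) → (φ(6),φ(8)) = (4,9) ∈ E(G2) ✓
  (6,9) → (φ(6),φ(9)) = (0,4) ∈ E(G2) ✓
  (6,10) → (φ(6),φ(10)) = (4,6) ∈ E(G2) ✓
  (7,10) → (φ(7),φ(10)) = (5,6) ∈ E(G2) ✓
  (7,11) → (φ(7),φ(11)) = (1,5) ∈ E(G2) ✓
  (8,10) → (φ(8),φ(10)) = (6,9) ∈ E(G2) ✓
  (9,10) → (φ(9),φ(10)) = (0,6) ∈ E(G2) ✓
All 22 edges of G1 map to edges of G2, and |E(G1)| = |E(G2)| = 22, so φ is a bijection on edges as well as vertices. Hence G1 ≅ G2.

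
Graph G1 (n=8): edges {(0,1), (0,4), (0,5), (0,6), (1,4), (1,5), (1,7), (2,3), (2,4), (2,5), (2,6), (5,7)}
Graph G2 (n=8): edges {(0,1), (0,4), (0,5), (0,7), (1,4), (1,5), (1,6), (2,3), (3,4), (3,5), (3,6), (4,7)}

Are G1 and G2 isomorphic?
Yes, isomorphic

The graphs are isomorphic.
One valid mapping φ: V(G1) → V(G2): 0→1, 1→0, 2→3, 3→2, 4→5, 5→4, 6→6, 7→7

Verify φ preserves adjacency — for each edge of G1, its image is an edge of G2:
  (0,1) → (φ(0),φ(1)) = (0,1) ∈ E(G2) ✓
  (0,4) → (φ(0),φ(4)) = (1,5) ∈ E(G2) ✓
  (0,5) → (φ(0),φ(5)) = (1,4) ∈ E(G2) ✓
  (0,6) → (φ(0),φ(6)) = (1,6) ∈ E(G2) ✓
  (1,4) → (φ(1),φ(4)) = (0,5) ∈ E(G2) ✓
  (1,5) → (φ(1),φ(5)) = (0,4) ∈ E(G2) ✓
  (1,7) → (φ(1),φ(7)) = (0,7) ∈ E(G2) ✓
  (2,3) → (φ(2),φ(3)) = (2,3) ∈ E(G2) ✓
  (2,4) → (φ(2),φ(4)) = (3,5) ∈ E(G2) ✓
  (2,5) → (φ(2),φ(5)) = (3,4) ∈ E(G2) ✓
  (2,6) → (φ(2),φ(6)) = (3,6) ∈ E(G2) ✓
  (5,7) → (φ(5),φ(7)) = (4,7) ∈ E(G2) ✓
All 12 edges of G1 map to edges of G2, and |E(G1)| = |E(G2)| = 12, so φ is a bijection on edges as well as vertices. Hence G1 ≅ G2.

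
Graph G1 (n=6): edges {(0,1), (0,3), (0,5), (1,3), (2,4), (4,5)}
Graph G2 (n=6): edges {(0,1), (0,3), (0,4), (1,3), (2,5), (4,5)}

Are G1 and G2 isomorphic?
Yes, isomorphic

The graphs are isomorphic.
One valid mapping φ: V(G1) → V(G2): 0→0, 1→3, 2→2, 3→1, 4→5, 5→4

Verify φ preserves adjacency — for each edge of G1, its image is an edge of G2:
  (0,1) → (φ(0),φ(1)) = (0,3) ∈ E(G2) ✓
  (0,3) → (φ(0),φ(3)) = (0,1) ∈ E(G2) ✓
  (0,5) → (φ(0),φ(5)) = (0,4) ∈ E(G2) ✓
  (1,3) → (φ(1),φ(3)) = (1,3) ∈ E(G2) ✓
  (2,4) → (φ(2),φ(4)) = (2,5) ∈ E(G2) ✓
  (4,5) → (φ(4),φ(5)) = (4,5) ∈ E(G2) ✓
All 6 edges of G1 map to edges of G2, and |E(G1)| = |E(G2)| = 6, so φ is a bijection on edges as well as vertices. Hence G1 ≅ G2.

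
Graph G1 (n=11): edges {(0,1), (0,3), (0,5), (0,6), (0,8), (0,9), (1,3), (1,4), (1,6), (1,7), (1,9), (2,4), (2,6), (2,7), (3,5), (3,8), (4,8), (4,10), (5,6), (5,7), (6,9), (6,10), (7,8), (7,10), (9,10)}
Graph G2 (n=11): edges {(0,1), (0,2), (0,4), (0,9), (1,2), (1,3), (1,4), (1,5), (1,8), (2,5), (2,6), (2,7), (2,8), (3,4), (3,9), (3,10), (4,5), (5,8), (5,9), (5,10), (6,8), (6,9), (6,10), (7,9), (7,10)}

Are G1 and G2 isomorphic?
Yes, isomorphic

The graphs are isomorphic.
One valid mapping φ: V(G1) → V(G2): 0→1, 1→5, 2→7, 3→4, 4→10, 5→0, 6→2, 7→9, 8→3, 9→8, 10→6

Verify φ preserves adjacency — for each edge of G1, its image is an edge of G2:
  (0,1) → (φ(0),φ(1)) = (1,5) ∈ E(G2) ✓
  (0,3) → (φ(0),φ(3)) = (1,4) ∈ E(G2) ✓
  (0,5) → (φ(0),φ(5)) = (0,1) ∈ E(G2) ✓
  (0,6) → (φ(0),φ(6)) = (1,2) ∈ E(G2) ✓
  (0,8) → (φ(0),φ(8)) = (1,3) ∈ E(G2) ✓
  (0,9) → (φ(0),φ(9)) = (1,8) ∈ E(G2) ✓
  (1,3) → (φ(1),φ(3)) = (4,5) ∈ E(G2) ✓
  (1,4) → (φ(1),φ(4)) = (5,10) ∈ E(G2) ✓
  (1,6) → (φ(1),φ(6)) = (2,5) ∈ E(G2) ✓
  (1,7) → (φ(1),φ(7)) = (5,9) ∈ E(G2) ✓
  (1,9) → (φ(1),φ(9)) = (5,8) ∈ E(G2) ✓
  (2,4) → (φ(2),φ(4)) = (7,10) ∈ E(G2) ✓
  (2,6) → (φ(2),φ(6)) = (2,7) ∈ E(G2) ✓
  (2,7) → (φ(2),φ(7)) = (7,9) ∈ E(G2) ✓
  (3,5) → (φ(3),φ(5)) = (0,4) ∈ E(G2) ✓
  (3,8) → (φ(3),φ(8)) = (3,4) ∈ E(G2) ✓
  (4,8) → (φ(4),φ(8)) = (3,10) ∈ E(G2) ✓
  (4,10) → (φ(4),φ(10)) = (6,10) ∈ E(G2) ✓
  (5,6) → (φ(5),φ(6)) = (0,2) ∈ E(G2) ✓
  (5,7) → (φ(5),φ(7)) = (0,9) ∈ E(G2) ✓
  (6,9) → (φ(6),φ(9)) = (2,8) ∈ E(G2) ✓
  (6,10) → (φ(6),φ(10)) = (2,6) ∈ E(G2) ✓
  (7,8) → (φ(7),φ(8)) = (3,9) ∈ E(G2) ✓
  (7,10) → (φ(7),φ(10)) = (6,9) ∈ E(G2) ✓
  (9,10) → (φ(9),φ(10)) = (6,8) ∈ E(G2) ✓
All 25 edges of G1 map to edges of G2, and |E(G1)| = |E(G2)| = 25, so φ is a bijection on edges as well as vertices. Hence G1 ≅ G2.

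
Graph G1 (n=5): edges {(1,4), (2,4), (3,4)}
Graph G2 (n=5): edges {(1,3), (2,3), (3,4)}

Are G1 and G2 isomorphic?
Yes, isomorphic

The graphs are isomorphic.
One valid mapping φ: V(G1) → V(G2): 0→0, 1→2, 2→4, 3→1, 4→3

Verify φ preserves adjacency — for each edge of G1, its image is an edge of G2:
  (1,4) → (φ(1),φ(4)) = (2,3) ∈ E(G2) ✓
  (2,4) → (φ(2),φ(4)) = (3,4) ∈ E(G2) ✓
  (3,4) → (φ(3),φ(4)) = (1,3) ∈ E(G2) ✓
All 3 edges of G1 map to edges of G2, and |E(G1)| = |E(G2)| = 3, so φ is a bijection on edges as well as vertices. Hence G1 ≅ G2.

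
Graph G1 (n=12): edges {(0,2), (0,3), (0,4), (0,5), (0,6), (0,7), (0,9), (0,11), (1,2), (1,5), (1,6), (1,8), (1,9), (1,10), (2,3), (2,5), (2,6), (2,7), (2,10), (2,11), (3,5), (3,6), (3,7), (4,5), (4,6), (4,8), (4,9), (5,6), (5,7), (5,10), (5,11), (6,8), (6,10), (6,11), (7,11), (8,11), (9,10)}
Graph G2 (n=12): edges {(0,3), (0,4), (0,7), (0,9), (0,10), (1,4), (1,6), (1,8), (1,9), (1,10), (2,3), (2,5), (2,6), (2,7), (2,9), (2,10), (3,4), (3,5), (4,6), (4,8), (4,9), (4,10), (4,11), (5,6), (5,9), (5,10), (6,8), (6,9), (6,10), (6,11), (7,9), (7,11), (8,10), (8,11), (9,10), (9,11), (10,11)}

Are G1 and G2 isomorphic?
Yes, isomorphic

The graphs are isomorphic.
One valid mapping φ: V(G1) → V(G2): 0→4, 1→2, 2→6, 3→1, 4→0, 5→10, 6→9, 7→8, 8→7, 9→3, 10→5, 11→11

Verify φ preserves adjacency — for each edge of G1, its image is an edge of G2:
  (0,2) → (φ(0),φ(2)) = (4,6) ∈ E(G2) ✓
  (0,3) → (φ(0),φ(3)) = (1,4) ∈ E(G2) ✓
  (0,4) → (φ(0),φ(4)) = (0,4) ∈ E(G2) ✓
  (0,5) → (φ(0),φ(5)) = (4,10) ∈ E(G2) ✓
  (0,6) → (φ(0),φ(6)) = (4,9) ∈ E(G2) ✓
  (0,7) → (φ(0),φ(7)) = (4,8) ∈ E(G2) ✓
  (0,9) → (φ(0),φ(9)) = (3,4) ∈ E(G2) ✓
  (0,11) → (φ(0),φ(11)) = (4,11) ∈ E(G2) ✓
  (1,2) → (φ(1),φ(2)) = (2,6) ∈ E(G2) ✓
  (1,5) → (φ(1),φ(5)) = (2,10) ∈ E(G2) ✓
  (1,6) → (φ(1),φ(6)) = (2,9) ∈ E(G2) ✓
  (1,8) → (φ(1),φ(8)) = (2,7) ∈ E(G2) ✓
  (1,9) → (φ(1),φ(9)) = (2,3) ∈ E(G2) ✓
  (1,10) → (φ(1),φ(10)) = (2,5) ∈ E(G2) ✓
  (2,3) → (φ(2),φ(3)) = (1,6) ∈ E(G2) ✓
  (2,5) → (φ(2),φ(5)) = (6,10) ∈ E(G2) ✓
  (2,6) → (φ(2),φ(6)) = (6,9) ∈ E(G2) ✓
  (2,7) → (φ(2),φ(7)) = (6,8) ∈ E(G2) ✓
  (2,10) → (φ(2),φ(10)) = (5,6) ∈ E(G2) ✓
  (2,11) → (φ(2),φ(11)) = (6,11) ∈ E(G2) ✓
  (3,5) → (φ(3),φ(5)) = (1,10) ∈ E(G2) ✓
  (3,6) → (φ(3),φ(6)) = (1,9) ∈ E(G2) ✓
  (3,7) → (φ(3),φ(7)) = (1,8) ∈ E(G2) ✓
  (4,5) → (φ(4),φ(5)) = (0,10) ∈ E(G2) ✓
  (4,6) → (φ(4),φ(6)) = (0,9) ∈ E(G2) ✓
  (4,8) → (φ(4),φ(8)) = (0,7) ∈ E(G2) ✓
  (4,9) → (φ(4),φ(9)) = (0,3) ∈ E(G2) ✓
  (5,6) → (φ(5),φ(6)) = (9,10) ∈ E(G2) ✓
  (5,7) → (φ(5),φ(7)) = (8,10) ∈ E(G2) ✓
  (5,10) → (φ(5),φ(10)) = (5,10) ∈ E(G2) ✓
  (5,11) → (φ(5),φ(11)) = (10,11) ∈ E(G2) ✓
  (6,8) → (φ(6),φ(8)) = (7,9) ∈ E(G2) ✓
  (6,10) → (φ(6),φ(10)) = (5,9) ∈ E(G2) ✓
  (6,11) → (φ(6),φ(11)) = (9,11) ∈ E(G2) ✓
  (7,11) → (φ(7),φ(11)) = (8,11) ∈ E(G2) ✓
  (8,11) → (φ(8),φ(11)) = (7,11) ∈ E(G2) ✓
  (9,10) → (φ(9),φ(10)) = (3,5) ∈ E(G2) ✓
All 37 edges of G1 map to edges of G2, and |E(G1)| = |E(G2)| = 37, so φ is a bijection on edges as well as vertices. Hence G1 ≅ G2.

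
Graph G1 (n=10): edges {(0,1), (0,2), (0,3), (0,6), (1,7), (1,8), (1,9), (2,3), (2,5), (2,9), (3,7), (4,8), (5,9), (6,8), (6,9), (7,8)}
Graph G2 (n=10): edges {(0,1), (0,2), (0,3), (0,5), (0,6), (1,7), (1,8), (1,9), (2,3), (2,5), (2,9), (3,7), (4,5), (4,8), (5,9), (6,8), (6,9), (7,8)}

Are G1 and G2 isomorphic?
No, not isomorphic

The graphs are NOT isomorphic.

Counting edges: G1 has 16 edge(s); G2 has 18 edge(s).
Edge count is an isomorphism invariant (a bijection on vertices induces a bijection on edges), so differing edge counts rule out isomorphism.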